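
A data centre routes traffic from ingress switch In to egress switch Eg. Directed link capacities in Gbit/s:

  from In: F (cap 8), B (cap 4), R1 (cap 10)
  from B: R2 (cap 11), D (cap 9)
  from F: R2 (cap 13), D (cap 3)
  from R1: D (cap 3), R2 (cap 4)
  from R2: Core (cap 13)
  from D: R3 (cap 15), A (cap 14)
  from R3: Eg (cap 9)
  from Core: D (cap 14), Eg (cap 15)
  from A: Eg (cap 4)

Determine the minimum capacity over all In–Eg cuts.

Augment In→B→R2→Core→Eg: bottleneck 4, flow now 4.
Augment In→F→R2→Core→Eg: bottleneck 8, flow now 12.
Augment In→R1→R2→Core→Eg: bottleneck 1, flow now 13.
Augment In→R1→D→R3→Eg: bottleneck 3, flow now 16.
Augment In→R1→R2→B→D→R3→Eg: bottleneck 3, flow now 19. (uses reverse residual edge)
No augmenting path remains; maximum flow = 19.
By max-flow min-cut, the minimum cut capacity equals the max flow.
In the residual graph, reachable from In: {In, R1}.
Min-cut edges: In→B (4), In→F (8), R1→R2 (4), R1→D (3); capacity 4 + 8 + 4 + 3 = 19.

19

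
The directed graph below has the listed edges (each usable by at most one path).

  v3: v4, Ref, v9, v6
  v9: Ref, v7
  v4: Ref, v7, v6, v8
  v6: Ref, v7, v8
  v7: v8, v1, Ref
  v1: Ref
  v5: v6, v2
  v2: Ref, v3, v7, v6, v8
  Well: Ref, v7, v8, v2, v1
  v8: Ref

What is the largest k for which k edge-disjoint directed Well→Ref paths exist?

Assign every edge capacity 1; by Menger, the answer equals the max flow.
Path Well→Ref (+1); total 1.
Path Well→v1→Ref (+1); total 2.
Path Well→v2→Ref (+1); total 3.
Path Well→v7→Ref (+1); total 4.
Path Well→v8→Ref (+1); total 5.
No residual Well→Ref path; max flow = 5.
Certifying cut of size 5: {Well→Ref, Well→v1, Well→v2, Well→v7, Well→v8}.

5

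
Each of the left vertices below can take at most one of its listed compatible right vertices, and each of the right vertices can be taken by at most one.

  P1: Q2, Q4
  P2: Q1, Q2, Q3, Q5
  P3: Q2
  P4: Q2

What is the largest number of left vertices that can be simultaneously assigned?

3

Unit-capacity flow: source→left, listed edges, right→sink; max matching = max flow.
Augmenting path P1→Q2 (+1); matched 1.
Augmenting path P2→Q1 (+1); matched 2.
Augmenting path P3→Q2→P1→Q4 (+1); matched 3.
No augmenting path remains; maximum matching = 3.
König certificate: {P1, P2, Q2} is a vertex cover of size 3 (every listed pair touches it), so no matching can be larger.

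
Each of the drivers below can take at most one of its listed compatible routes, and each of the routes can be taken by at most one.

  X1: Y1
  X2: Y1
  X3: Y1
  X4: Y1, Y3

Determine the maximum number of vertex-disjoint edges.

2

Unit-capacity flow: source→left, listed edges, right→sink; max matching = max flow.
Augmenting path X1→Y1 (+1); matched 1.
Augmenting path X4→Y3 (+1); matched 2.
No augmenting path remains; maximum matching = 2.
König certificate: {X4, Y1} is a vertex cover of size 2 (every listed pair touches it), so no matching can be larger.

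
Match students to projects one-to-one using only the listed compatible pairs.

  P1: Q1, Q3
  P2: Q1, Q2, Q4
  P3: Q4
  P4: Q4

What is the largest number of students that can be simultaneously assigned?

3

Unit-capacity flow: source→left, listed edges, right→sink; max matching = max flow.
Augmenting path P1→Q1 (+1); matched 1.
Augmenting path P2→Q2 (+1); matched 2.
Augmenting path P3→Q4 (+1); matched 3.
No augmenting path remains; maximum matching = 3.
König certificate: {P1, P2, Q4} is a vertex cover of size 3 (every listed pair touches it), so no matching can be larger.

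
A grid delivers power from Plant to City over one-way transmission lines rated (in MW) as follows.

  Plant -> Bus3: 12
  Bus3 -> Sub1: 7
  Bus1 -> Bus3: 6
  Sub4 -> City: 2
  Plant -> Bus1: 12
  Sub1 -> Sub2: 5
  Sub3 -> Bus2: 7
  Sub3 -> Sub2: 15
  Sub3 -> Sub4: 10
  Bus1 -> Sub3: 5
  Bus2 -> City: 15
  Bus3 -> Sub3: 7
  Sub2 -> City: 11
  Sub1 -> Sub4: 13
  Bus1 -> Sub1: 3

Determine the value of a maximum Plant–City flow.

Augment Plant→Bus3→Sub1→Sub2→City: bottleneck 5, flow now 5.
Augment Plant→Bus3→Sub1→Sub4→City: bottleneck 2, flow now 7.
Augment Plant→Bus3→Sub3→Sub2→City: bottleneck 5, flow now 12.
Augment Plant→Bus1→Sub3→Sub2→City: bottleneck 1, flow now 13.
Augment Plant→Bus1→Sub3→Bus2→City: bottleneck 4, flow now 17.
Augment Plant→Bus1→Bus3→Sub3→Bus2→City: bottleneck 2, flow now 19.
No augmenting path remains; maximum flow = 19.
In the residual graph, reachable from Plant: {Plant, Bus3, Bus1, Sub1, Sub4}.
Min-cut edges: Bus3→Sub3 (7), Bus1→Sub3 (5), Sub1→Sub2 (5), Sub4→City (2); capacity 7 + 5 + 5 + 2 = 19.
This cut is saturated, so no flow can exceed 19.

19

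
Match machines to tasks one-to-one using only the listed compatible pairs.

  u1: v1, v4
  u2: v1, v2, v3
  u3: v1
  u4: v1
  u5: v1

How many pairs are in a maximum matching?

3

Unit-capacity flow: source→left, listed edges, right→sink; max matching = max flow.
Augmenting path u1→v1 (+1); matched 1.
Augmenting path u2→v2 (+1); matched 2.
Augmenting path u3→v1→u1→v4 (+1); matched 3.
No augmenting path remains; maximum matching = 3.
König certificate: {u1, u2, v1} is a vertex cover of size 3 (every listed pair touches it), so no matching can be larger.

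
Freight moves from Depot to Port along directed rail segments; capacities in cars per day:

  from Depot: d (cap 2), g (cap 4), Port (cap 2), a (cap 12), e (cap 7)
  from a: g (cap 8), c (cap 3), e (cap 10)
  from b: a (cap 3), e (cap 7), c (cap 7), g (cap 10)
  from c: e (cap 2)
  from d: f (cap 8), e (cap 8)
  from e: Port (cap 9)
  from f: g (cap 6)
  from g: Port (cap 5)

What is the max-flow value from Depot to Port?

Augment Depot→Port: bottleneck 2, flow now 2.
Augment Depot→e→Port: bottleneck 7, flow now 9.
Augment Depot→g→Port: bottleneck 4, flow now 13.
Augment Depot→a→e→Port: bottleneck 2, flow now 15.
Augment Depot→a→g→Port: bottleneck 1, flow now 16.
No augmenting path remains; maximum flow = 16.
In the residual graph, reachable from Depot: {Depot, a, c, d, e, f, g}.
Min-cut edges: Depot→Port (2), e→Port (9), g→Port (5); capacity 2 + 9 + 5 = 16.
This cut is saturated, so no flow can exceed 16.

16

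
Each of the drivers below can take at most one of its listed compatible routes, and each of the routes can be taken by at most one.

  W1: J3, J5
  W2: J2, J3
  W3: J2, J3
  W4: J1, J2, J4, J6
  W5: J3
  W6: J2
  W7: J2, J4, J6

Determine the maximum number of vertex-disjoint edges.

5

Unit-capacity flow: source→left, listed edges, right→sink; max matching = max flow.
Augmenting path W1→J3 (+1); matched 1.
Augmenting path W2→J2 (+1); matched 2.
Augmenting path W4→J1 (+1); matched 3.
Augmenting path W7→J4 (+1); matched 4.
Augmenting path W3→J3→W1→J5 (+1); matched 5.
No augmenting path remains; maximum matching = 5.
König certificate: {W1, W4, W7, J2, J3} is a vertex cover of size 5 (every listed pair touches it), so no matching can be larger.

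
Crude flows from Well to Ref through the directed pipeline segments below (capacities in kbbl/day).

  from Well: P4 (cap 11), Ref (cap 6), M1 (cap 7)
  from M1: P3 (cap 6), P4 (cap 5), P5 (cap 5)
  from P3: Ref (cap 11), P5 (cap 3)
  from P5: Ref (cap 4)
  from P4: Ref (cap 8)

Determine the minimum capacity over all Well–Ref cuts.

Augment Well→Ref: bottleneck 6, flow now 6.
Augment Well→P4→Ref: bottleneck 8, flow now 14.
Augment Well→M1→P3→Ref: bottleneck 6, flow now 20.
Augment Well→M1→P5→Ref: bottleneck 1, flow now 21.
No augmenting path remains; maximum flow = 21.
By max-flow min-cut, the minimum cut capacity equals the max flow.
In the residual graph, reachable from Well: {Well, P4}.
Min-cut edges: Well→M1 (7), Well→Ref (6), P4→Ref (8); capacity 7 + 6 + 8 = 21.

21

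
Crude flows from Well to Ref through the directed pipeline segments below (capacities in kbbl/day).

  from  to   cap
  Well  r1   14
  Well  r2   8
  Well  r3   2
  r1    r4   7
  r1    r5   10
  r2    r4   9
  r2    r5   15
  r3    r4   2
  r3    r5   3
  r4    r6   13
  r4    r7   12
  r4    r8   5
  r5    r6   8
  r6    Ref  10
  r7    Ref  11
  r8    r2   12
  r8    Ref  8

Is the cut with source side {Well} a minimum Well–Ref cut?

Yes — it is a minimum cut (capacity 24).

Given cut capacity: 14 + 8 + 2 = 24.
Augment Well→r1→r4→r6→Ref: bottleneck 7, flow now 7.
Augment Well→r1→r5→r6→Ref: bottleneck 3, flow now 10.
Augment Well→r2→r4→r7→Ref: bottleneck 8, flow now 18.
Augment Well→r3→r4→r7→Ref: bottleneck 2, flow now 20.
Augment Well→r1→r5→r6→r4→r7→Ref: bottleneck 1, flow now 21. (uses reverse residual edge)
Augment Well→r1→r5→r6→r4→r8→Ref: bottleneck 3, flow now 24. (uses reverse residual edge)
No augmenting path remains; maximum flow = 24.
Cut capacity 24 equals the max flow, so it is a minimum cut.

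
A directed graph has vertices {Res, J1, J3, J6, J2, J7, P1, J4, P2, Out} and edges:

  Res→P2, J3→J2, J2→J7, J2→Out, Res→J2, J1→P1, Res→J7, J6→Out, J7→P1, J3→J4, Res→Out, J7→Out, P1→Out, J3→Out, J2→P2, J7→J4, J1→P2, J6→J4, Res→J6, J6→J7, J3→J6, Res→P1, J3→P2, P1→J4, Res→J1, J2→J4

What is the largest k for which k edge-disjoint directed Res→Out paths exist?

5

Assign every edge capacity 1; by Menger, the answer equals the max flow.
Path Res→Out (+1); total 1.
Path Res→J6→Out (+1); total 2.
Path Res→J2→Out (+1); total 3.
Path Res→J7→Out (+1); total 4.
Path Res→P1→Out (+1); total 5.
No residual Res→Out path; max flow = 5.
Certifying cut of size 5: {P1→Out, Res→J2, Res→J6, Res→J7, Res→Out}.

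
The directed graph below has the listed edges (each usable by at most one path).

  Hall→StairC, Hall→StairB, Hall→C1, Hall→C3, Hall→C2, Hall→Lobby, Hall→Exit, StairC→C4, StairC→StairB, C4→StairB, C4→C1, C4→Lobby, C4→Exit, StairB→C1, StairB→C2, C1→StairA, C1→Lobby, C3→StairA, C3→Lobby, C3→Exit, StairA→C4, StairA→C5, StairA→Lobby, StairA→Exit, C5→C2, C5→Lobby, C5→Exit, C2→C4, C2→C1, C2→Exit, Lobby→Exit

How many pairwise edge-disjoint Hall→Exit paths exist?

Assign every edge capacity 1; by Menger, the answer equals the max flow.
Path Hall→Exit (+1); total 1.
Path Hall→C3→Exit (+1); total 2.
Path Hall→C2→Exit (+1); total 3.
Path Hall→Lobby→Exit (+1); total 4.
Path Hall→StairC→C4→Exit (+1); total 5.
Path Hall→C1→StairA→Exit (+1); total 6.
No residual Hall→Exit path; max flow = 6.
Certifying cut of size 6: {C1→StairA, C2→Exit, C4→Exit, Hall→C3, Hall→Exit, Lobby→Exit}.

6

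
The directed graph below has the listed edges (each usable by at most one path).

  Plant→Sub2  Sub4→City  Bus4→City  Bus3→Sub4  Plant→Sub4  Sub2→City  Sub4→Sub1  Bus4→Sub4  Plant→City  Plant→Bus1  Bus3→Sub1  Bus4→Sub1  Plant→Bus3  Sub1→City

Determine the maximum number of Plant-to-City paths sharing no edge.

Assign every edge capacity 1; by Menger, the answer equals the max flow.
Path Plant→City (+1); total 1.
Path Plant→Sub2→City (+1); total 2.
Path Plant→Sub4→City (+1); total 3.
Path Plant→Bus3→Sub1→City (+1); total 4.
No residual Plant→City path; max flow = 4.
Certifying cut of size 4: {Plant→Bus3, Plant→City, Plant→Sub2, Plant→Sub4}.

4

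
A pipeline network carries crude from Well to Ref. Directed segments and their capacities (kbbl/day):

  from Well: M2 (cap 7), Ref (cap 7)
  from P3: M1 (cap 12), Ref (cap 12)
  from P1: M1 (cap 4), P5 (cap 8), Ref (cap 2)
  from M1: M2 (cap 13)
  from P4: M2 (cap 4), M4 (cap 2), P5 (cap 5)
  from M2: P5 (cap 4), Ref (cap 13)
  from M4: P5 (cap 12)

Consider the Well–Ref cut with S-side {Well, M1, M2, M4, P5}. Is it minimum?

No — its capacity is 20, but the minimum cut has capacity 14.

Given cut capacity: 7 + 13 = 20.
Augment Well→Ref: bottleneck 7, flow now 7.
Augment Well→M2→Ref: bottleneck 7, flow now 14.
No augmenting path remains; maximum flow = 14.
In the residual graph, reachable from Well: {Well}.
Min-cut edges: Well→M2 (7), Well→Ref (7); capacity 7 + 7 = 14.
Cut capacity 20 exceeds the max flow 14, so it is not minimum.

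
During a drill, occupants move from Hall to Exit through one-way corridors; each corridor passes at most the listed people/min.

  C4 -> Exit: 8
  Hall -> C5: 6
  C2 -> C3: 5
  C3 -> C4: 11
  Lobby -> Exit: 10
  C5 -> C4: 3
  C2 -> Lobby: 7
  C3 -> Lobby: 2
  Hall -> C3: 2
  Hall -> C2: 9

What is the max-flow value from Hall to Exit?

Augment Hall→C2→Lobby→Exit: bottleneck 7, flow now 7.
Augment Hall→C5→C4→Exit: bottleneck 3, flow now 10.
Augment Hall→C3→C4→Exit: bottleneck 2, flow now 12.
Augment Hall→C2→C3→C4→Exit: bottleneck 2, flow now 14.
No augmenting path remains; maximum flow = 14.
In the residual graph, reachable from Hall: {Hall, C5}.
Min-cut edges: Hall→C2 (9), Hall→C3 (2), C5→C4 (3); capacity 9 + 2 + 3 = 14.
This cut is saturated, so no flow can exceed 14.

14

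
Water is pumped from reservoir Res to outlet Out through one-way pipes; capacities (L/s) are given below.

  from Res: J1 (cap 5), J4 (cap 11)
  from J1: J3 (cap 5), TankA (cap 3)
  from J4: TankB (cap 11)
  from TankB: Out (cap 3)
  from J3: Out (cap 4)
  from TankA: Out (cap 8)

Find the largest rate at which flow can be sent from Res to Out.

Augment Res→J1→J3→Out: bottleneck 4, flow now 4.
Augment Res→J1→TankA→Out: bottleneck 1, flow now 5.
Augment Res→J4→TankB→Out: bottleneck 3, flow now 8.
No augmenting path remains; maximum flow = 8.
In the residual graph, reachable from Res: {Res, J4, TankB}.
Min-cut edges: Res→J1 (5), TankB→Out (3); capacity 5 + 3 = 8.
This cut is saturated, so no flow can exceed 8.

8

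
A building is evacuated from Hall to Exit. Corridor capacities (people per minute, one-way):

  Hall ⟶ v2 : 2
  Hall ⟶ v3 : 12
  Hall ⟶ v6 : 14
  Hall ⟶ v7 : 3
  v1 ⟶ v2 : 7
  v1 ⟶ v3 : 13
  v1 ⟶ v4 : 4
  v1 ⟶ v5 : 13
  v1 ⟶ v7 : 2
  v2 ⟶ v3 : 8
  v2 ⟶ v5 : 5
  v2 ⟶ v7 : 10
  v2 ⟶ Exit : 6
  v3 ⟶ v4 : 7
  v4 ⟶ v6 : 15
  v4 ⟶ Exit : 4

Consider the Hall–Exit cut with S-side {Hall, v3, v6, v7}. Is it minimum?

No — its capacity is 9, but the minimum cut has capacity 6.

Given cut capacity: 2 + 7 = 9.
Augment Hall→v2→Exit: bottleneck 2, flow now 2.
Augment Hall→v3→v4→Exit: bottleneck 4, flow now 6.
No augmenting path remains; maximum flow = 6.
In the residual graph, reachable from Hall: {Hall, v3, v4, v6, v7}.
Min-cut edges: Hall→v2 (2), v4→Exit (4); capacity 2 + 4 = 6.
Cut capacity 9 exceeds the max flow 6, so it is not minimum.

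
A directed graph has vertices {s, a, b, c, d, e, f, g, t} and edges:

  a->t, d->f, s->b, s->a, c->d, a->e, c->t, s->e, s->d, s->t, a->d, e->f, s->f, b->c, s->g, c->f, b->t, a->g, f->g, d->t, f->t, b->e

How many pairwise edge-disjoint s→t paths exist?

Assign every edge capacity 1; by Menger, the answer equals the max flow.
Path s→t (+1); total 1.
Path s→a→t (+1); total 2.
Path s→b→t (+1); total 3.
Path s→d→t (+1); total 4.
Path s→f→t (+1); total 5.
No residual s→t path; max flow = 5.
Certifying cut of size 5: {f→t, s→a, s→b, s→d, s→t}.

5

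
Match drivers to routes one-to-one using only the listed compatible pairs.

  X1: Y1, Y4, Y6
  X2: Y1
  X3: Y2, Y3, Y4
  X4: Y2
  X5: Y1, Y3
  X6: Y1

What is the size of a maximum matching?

5

Unit-capacity flow: source→left, listed edges, right→sink; max matching = max flow.
Augmenting path X1→Y1 (+1); matched 1.
Augmenting path X3→Y2 (+1); matched 2.
Augmenting path X5→Y3 (+1); matched 3.
Augmenting path X2→Y1→X1→Y4 (+1); matched 4.
Augmenting path X4→Y2→X3→Y4→X1→Y6 (+1); matched 5.
No augmenting path remains; maximum matching = 5.
König certificate: {X1, X3, X4, X5, Y1} is a vertex cover of size 5 (every listed pair touches it), so no matching can be larger.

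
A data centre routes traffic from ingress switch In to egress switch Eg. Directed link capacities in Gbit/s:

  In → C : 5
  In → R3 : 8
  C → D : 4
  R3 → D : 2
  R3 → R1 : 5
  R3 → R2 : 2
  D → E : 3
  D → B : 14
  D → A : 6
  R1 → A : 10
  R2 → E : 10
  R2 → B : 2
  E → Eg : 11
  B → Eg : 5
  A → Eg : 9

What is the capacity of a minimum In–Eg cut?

12

Augment In→C→D→E→Eg: bottleneck 3, flow now 3.
Augment In→C→D→B→Eg: bottleneck 1, flow now 4.
Augment In→R3→D→B→Eg: bottleneck 2, flow now 6.
Augment In→R3→R1→A→Eg: bottleneck 5, flow now 11.
Augment In→R3→R2→E→Eg: bottleneck 1, flow now 12.
No augmenting path remains; maximum flow = 12.
By max-flow min-cut, the minimum cut capacity equals the max flow.
In the residual graph, reachable from In: {In, C}.
Min-cut edges: In→R3 (8), C→D (4); capacity 8 + 4 = 12.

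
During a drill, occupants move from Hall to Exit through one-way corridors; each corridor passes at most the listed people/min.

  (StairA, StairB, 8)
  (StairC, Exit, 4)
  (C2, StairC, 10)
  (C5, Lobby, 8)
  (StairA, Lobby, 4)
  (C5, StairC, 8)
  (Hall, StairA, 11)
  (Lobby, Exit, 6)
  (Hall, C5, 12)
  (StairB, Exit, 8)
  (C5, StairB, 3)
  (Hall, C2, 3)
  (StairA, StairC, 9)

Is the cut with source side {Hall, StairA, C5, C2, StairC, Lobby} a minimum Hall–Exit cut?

Given cut capacity: 8 + 3 + 4 + 6 = 21.
Augment Hall→StairA→StairC→Exit: bottleneck 4, flow now 4.
Augment Hall→StairA→Lobby→Exit: bottleneck 4, flow now 8.
Augment Hall→StairA→StairB→Exit: bottleneck 3, flow now 11.
Augment Hall→C5→Lobby→Exit: bottleneck 2, flow now 13.
Augment Hall→C5→StairB→Exit: bottleneck 3, flow now 16.
Augment Hall→C5→StairC→StairA→StairB→Exit: bottleneck 2, flow now 18. (uses reverse residual edge)
No augmenting path remains; maximum flow = 18.
In the residual graph, reachable from Hall: {Hall, StairA, C5, C2, StairC, Lobby, StairB}.
Min-cut edges: StairC→Exit (4), Lobby→Exit (6), StairB→Exit (8); capacity 4 + 6 + 8 = 18.
Cut capacity 21 exceeds the max flow 18, so it is not minimum.

No — its capacity is 21, but the minimum cut has capacity 18.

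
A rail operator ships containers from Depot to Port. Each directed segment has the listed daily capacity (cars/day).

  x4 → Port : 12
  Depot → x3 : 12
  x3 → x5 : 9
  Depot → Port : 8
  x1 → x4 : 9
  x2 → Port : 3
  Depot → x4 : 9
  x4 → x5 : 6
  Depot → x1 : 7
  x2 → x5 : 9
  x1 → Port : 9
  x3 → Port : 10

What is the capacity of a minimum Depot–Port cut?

34

Augment Depot→Port: bottleneck 8, flow now 8.
Augment Depot→x1→Port: bottleneck 7, flow now 15.
Augment Depot→x3→Port: bottleneck 10, flow now 25.
Augment Depot→x4→Port: bottleneck 9, flow now 34.
No augmenting path remains; maximum flow = 34.
By max-flow min-cut, the minimum cut capacity equals the max flow.
In the residual graph, reachable from Depot: {Depot, x3, x5}.
Min-cut edges: Depot→x1 (7), Depot→x4 (9), Depot→Port (8), x3→Port (10); capacity 7 + 9 + 8 + 10 = 34.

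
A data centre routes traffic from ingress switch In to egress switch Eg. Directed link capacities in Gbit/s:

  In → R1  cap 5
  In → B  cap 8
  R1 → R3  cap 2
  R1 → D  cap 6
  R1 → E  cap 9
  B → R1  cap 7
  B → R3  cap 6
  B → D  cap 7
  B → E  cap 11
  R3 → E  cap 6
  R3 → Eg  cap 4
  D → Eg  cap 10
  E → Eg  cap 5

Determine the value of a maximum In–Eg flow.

13

Augment In→R1→R3→Eg: bottleneck 2, flow now 2.
Augment In→R1→D→Eg: bottleneck 3, flow now 5.
Augment In→B→R3→Eg: bottleneck 2, flow now 7.
Augment In→B→D→Eg: bottleneck 6, flow now 13.
No augmenting path remains; maximum flow = 13.
In the residual graph, reachable from In: {In}.
Min-cut edges: In→R1 (5), In→B (8); capacity 5 + 8 = 13.
This cut is saturated, so no flow can exceed 13.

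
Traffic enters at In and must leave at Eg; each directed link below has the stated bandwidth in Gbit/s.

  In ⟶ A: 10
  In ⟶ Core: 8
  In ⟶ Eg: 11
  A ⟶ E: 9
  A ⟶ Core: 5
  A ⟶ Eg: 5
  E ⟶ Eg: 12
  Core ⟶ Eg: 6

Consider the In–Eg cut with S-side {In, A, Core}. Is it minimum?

No — its capacity is 31, but the minimum cut has capacity 27.

Given cut capacity: 11 + 9 + 5 + 6 = 31.
Augment In→Eg: bottleneck 11, flow now 11.
Augment In→A→Eg: bottleneck 5, flow now 16.
Augment In→Core→Eg: bottleneck 6, flow now 22.
Augment In→A→E→Eg: bottleneck 5, flow now 27.
No augmenting path remains; maximum flow = 27.
In the residual graph, reachable from In: {In, Core}.
Min-cut edges: In→A (10), In→Eg (11), Core→Eg (6); capacity 10 + 11 + 6 = 27.
Cut capacity 31 exceeds the max flow 27, so it is not minimum.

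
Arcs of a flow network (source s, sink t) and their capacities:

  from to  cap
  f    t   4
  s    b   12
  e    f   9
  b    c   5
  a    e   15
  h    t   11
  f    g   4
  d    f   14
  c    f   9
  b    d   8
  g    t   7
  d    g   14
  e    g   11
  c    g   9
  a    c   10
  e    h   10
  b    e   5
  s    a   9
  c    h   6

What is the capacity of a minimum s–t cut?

Augment s→a→c→f→t: bottleneck 4, flow now 4.
Augment s→a→c→g→t: bottleneck 5, flow now 9.
Augment s→b→c→g→t: bottleneck 2, flow now 11.
Augment s→b→c→h→t: bottleneck 3, flow now 14.
Augment s→b→e→h→t: bottleneck 5, flow now 19.
Augment s→b→d→f→c→h→t: bottleneck 2, flow now 21. (uses reverse residual edge)
No augmenting path remains; maximum flow = 21.
By max-flow min-cut, the minimum cut capacity equals the max flow.
In the residual graph, reachable from s: {s}.
Min-cut edges: s→a (9), s→b (12); capacity 9 + 12 = 21.

21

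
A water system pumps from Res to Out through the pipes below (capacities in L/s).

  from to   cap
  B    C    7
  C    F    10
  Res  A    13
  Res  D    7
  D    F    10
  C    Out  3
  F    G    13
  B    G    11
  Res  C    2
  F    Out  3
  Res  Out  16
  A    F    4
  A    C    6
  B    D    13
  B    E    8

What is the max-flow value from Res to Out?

Augment Res→Out: bottleneck 16, flow now 16.
Augment Res→C→Out: bottleneck 2, flow now 18.
Augment Res→A→C→Out: bottleneck 1, flow now 19.
Augment Res→A→F→Out: bottleneck 3, flow now 22.
No augmenting path remains; maximum flow = 22.
In the residual graph, reachable from Res: {Res, A, C, D, F, G}.
Min-cut edges: Res→Out (16), C→Out (3), F→Out (3); capacity 16 + 3 + 3 = 22.
This cut is saturated, so no flow can exceed 22.

22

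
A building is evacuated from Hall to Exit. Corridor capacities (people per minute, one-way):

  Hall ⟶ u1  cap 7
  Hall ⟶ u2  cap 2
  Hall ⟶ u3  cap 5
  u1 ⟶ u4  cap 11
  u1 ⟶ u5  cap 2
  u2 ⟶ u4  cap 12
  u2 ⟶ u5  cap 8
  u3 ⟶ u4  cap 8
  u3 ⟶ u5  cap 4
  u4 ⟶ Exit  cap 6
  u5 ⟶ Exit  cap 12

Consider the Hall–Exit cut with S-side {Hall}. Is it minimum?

Given cut capacity: 7 + 2 + 5 = 14.
Augment Hall→u1→u4→Exit: bottleneck 6, flow now 6.
Augment Hall→u1→u5→Exit: bottleneck 1, flow now 7.
Augment Hall→u2→u5→Exit: bottleneck 2, flow now 9.
Augment Hall→u3→u5→Exit: bottleneck 4, flow now 13.
Augment Hall→u3→u4→u1→u5→Exit: bottleneck 1, flow now 14. (uses reverse residual edge)
No augmenting path remains; maximum flow = 14.
Cut capacity 14 equals the max flow, so it is a minimum cut.

Yes — it is a minimum cut (capacity 14).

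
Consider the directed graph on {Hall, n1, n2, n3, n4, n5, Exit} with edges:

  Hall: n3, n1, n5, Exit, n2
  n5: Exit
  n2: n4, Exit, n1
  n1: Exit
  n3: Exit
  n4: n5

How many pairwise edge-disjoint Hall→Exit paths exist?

5

Assign every edge capacity 1; by Menger, the answer equals the max flow.
Path Hall→Exit (+1); total 1.
Path Hall→n1→Exit (+1); total 2.
Path Hall→n2→Exit (+1); total 3.
Path Hall→n3→Exit (+1); total 4.
Path Hall→n5→Exit (+1); total 5.
No residual Hall→Exit path; max flow = 5.
Certifying cut of size 5: {Hall→Exit, Hall→n1, Hall→n2, Hall→n3, Hall→n5}.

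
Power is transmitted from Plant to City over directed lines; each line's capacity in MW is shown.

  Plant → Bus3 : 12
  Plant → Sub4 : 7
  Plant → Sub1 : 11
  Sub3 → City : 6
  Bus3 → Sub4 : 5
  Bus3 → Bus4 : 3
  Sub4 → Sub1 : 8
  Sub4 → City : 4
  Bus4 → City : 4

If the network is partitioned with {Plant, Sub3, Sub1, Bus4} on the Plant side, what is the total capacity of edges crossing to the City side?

29

Edges leaving {Plant, Sub3, Sub1, Bus4}: Plant→Bus3 (12), Plant→Sub4 (7), Sub3→City (6), Bus4→City (4).
Cut capacity = 12 + 7 + 6 + 4 = 29.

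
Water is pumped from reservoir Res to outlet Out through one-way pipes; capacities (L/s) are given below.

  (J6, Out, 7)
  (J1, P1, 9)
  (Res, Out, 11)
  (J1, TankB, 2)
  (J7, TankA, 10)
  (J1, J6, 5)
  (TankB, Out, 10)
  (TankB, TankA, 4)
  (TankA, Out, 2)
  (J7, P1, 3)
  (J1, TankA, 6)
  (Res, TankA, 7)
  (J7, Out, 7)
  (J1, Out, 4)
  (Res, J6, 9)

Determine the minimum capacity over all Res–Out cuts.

20

Augment Res→Out: bottleneck 11, flow now 11.
Augment Res→TankA→Out: bottleneck 2, flow now 13.
Augment Res→J6→Out: bottleneck 7, flow now 20.
No augmenting path remains; maximum flow = 20.
By max-flow min-cut, the minimum cut capacity equals the max flow.
In the residual graph, reachable from Res: {Res, TankA, J6}.
Min-cut edges: Res→Out (11), TankA→Out (2), J6→Out (7); capacity 11 + 2 + 7 = 20.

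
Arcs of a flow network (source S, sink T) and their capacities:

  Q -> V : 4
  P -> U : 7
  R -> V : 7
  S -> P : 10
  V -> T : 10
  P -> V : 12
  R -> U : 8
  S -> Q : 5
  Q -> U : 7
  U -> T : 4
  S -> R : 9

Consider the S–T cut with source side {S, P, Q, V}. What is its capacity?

Edges leaving {S, P, Q, V}: S→R (9), P→U (7), Q→U (7), V→T (10).
Cut capacity = 9 + 7 + 7 + 10 = 33.

33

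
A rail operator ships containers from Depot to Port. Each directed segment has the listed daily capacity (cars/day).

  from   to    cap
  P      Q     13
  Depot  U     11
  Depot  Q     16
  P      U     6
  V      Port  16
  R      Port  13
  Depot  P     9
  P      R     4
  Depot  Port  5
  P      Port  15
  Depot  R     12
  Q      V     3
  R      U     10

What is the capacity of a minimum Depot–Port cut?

29

Augment Depot→Port: bottleneck 5, flow now 5.
Augment Depot→P→Port: bottleneck 9, flow now 14.
Augment Depot→R→Port: bottleneck 12, flow now 26.
Augment Depot→Q→V→Port: bottleneck 3, flow now 29.
No augmenting path remains; maximum flow = 29.
By max-flow min-cut, the minimum cut capacity equals the max flow.
In the residual graph, reachable from Depot: {Depot, Q, U}.
Min-cut edges: Depot→P (9), Depot→R (12), Depot→Port (5), Q→V (3); capacity 9 + 12 + 5 + 3 = 29.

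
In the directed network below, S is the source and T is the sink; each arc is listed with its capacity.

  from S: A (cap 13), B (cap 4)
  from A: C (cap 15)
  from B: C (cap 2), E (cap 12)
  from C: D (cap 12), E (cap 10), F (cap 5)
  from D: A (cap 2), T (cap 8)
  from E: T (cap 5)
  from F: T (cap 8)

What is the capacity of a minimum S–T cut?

17

Augment S→B→E→T: bottleneck 4, flow now 4.
Augment S→A→C→D→T: bottleneck 8, flow now 12.
Augment S→A→C→E→T: bottleneck 1, flow now 13.
Augment S→A→C→F→T: bottleneck 4, flow now 17.
No augmenting path remains; maximum flow = 17.
By max-flow min-cut, the minimum cut capacity equals the max flow.
In the residual graph, reachable from S: {S}.
Min-cut edges: S→A (13), S→B (4); capacity 13 + 4 = 17.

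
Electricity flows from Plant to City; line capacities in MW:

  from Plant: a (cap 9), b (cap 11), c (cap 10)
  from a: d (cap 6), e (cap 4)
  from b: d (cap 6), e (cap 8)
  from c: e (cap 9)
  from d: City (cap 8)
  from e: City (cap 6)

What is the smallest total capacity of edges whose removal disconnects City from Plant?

14

Augment Plant→a→d→City: bottleneck 6, flow now 6.
Augment Plant→a→e→City: bottleneck 3, flow now 9.
Augment Plant→b→d→City: bottleneck 2, flow now 11.
Augment Plant→b→e→City: bottleneck 3, flow now 14.
No augmenting path remains; maximum flow = 14.
By max-flow min-cut, the minimum cut capacity equals the max flow.
In the residual graph, reachable from Plant: {Plant, a, b, c, d, e}.
Min-cut edges: d→City (8), e→City (6); capacity 8 + 6 = 14.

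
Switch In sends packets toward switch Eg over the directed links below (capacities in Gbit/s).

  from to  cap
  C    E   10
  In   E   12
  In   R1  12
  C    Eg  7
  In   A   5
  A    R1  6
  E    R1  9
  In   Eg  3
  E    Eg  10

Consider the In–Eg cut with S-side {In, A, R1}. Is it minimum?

Given cut capacity: 12 + 3 = 15.
Augment In→Eg: bottleneck 3, flow now 3.
Augment In→E→Eg: bottleneck 10, flow now 13.
No augmenting path remains; maximum flow = 13.
In the residual graph, reachable from In: {In, A, E, R1}.
Min-cut edges: In→Eg (3), E→Eg (10); capacity 3 + 10 = 13.
Cut capacity 15 exceeds the max flow 13, so it is not minimum.

No — its capacity is 15, but the minimum cut has capacity 13.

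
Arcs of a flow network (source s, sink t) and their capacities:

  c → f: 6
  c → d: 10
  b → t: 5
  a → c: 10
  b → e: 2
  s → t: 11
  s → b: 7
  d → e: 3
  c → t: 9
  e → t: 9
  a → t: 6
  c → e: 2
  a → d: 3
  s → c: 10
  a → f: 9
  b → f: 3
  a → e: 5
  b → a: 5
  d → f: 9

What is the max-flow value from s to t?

28

Augment s→t: bottleneck 11, flow now 11.
Augment s→b→t: bottleneck 5, flow now 16.
Augment s→c→t: bottleneck 9, flow now 25.
Augment s→b→a→t: bottleneck 2, flow now 27.
Augment s→c→e→t: bottleneck 1, flow now 28.
No augmenting path remains; maximum flow = 28.
In the residual graph, reachable from s: {s}.
Min-cut edges: s→b (7), s→c (10), s→t (11); capacity 7 + 10 + 11 = 28.
This cut is saturated, so no flow can exceed 28.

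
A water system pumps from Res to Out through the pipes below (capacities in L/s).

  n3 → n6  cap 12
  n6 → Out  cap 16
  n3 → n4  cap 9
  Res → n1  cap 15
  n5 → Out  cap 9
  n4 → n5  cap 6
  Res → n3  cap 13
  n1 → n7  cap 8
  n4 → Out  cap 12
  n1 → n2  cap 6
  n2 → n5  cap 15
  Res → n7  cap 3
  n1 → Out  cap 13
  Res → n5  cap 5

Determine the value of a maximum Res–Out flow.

Augment Res→n1→Out: bottleneck 13, flow now 13.
Augment Res→n5→Out: bottleneck 5, flow now 18.
Augment Res→n3→n4→Out: bottleneck 9, flow now 27.
Augment Res→n3→n6→Out: bottleneck 4, flow now 31.
Augment Res→n1→n2→n5→Out: bottleneck 2, flow now 33.
No augmenting path remains; maximum flow = 33.
In the residual graph, reachable from Res: {Res, n7}.
Min-cut edges: Res→n1 (15), Res→n3 (13), Res→n5 (5); capacity 15 + 13 + 5 = 33.
This cut is saturated, so no flow can exceed 33.

33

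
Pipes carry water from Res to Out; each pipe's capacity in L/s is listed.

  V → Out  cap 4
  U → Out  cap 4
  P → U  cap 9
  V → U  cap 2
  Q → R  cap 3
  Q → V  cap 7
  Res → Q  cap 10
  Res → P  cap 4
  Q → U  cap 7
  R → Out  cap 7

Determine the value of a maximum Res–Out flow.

Augment Res→P→U→Out: bottleneck 4, flow now 4.
Augment Res→Q→R→Out: bottleneck 3, flow now 7.
Augment Res→Q→V→Out: bottleneck 4, flow now 11.
No augmenting path remains; maximum flow = 11.
In the residual graph, reachable from Res: {Res, P, Q, U, V}.
Min-cut edges: Q→R (3), U→Out (4), V→Out (4); capacity 3 + 4 + 4 = 11.
This cut is saturated, so no flow can exceed 11.

11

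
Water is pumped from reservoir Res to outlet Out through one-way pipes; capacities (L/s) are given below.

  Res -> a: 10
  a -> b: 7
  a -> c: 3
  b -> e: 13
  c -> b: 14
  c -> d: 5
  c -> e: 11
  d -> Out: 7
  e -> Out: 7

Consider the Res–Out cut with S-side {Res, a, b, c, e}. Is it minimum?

No — its capacity is 12, but the minimum cut has capacity 10.

Given cut capacity: 5 + 7 = 12.
Augment Res→a→b→e→Out: bottleneck 7, flow now 7.
Augment Res→a→c→d→Out: bottleneck 3, flow now 10.
No augmenting path remains; maximum flow = 10.
In the residual graph, reachable from Res: {Res}.
Min-cut edges: Res→a (10); capacity 10 = 10.
Cut capacity 12 exceeds the max flow 10, so it is not minimum.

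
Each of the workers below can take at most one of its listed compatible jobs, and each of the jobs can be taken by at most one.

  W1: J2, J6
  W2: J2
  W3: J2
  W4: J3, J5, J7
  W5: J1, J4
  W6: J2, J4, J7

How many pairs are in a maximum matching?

Unit-capacity flow: source→left, listed edges, right→sink; max matching = max flow.
Augmenting path W1→J2 (+1); matched 1.
Augmenting path W4→J3 (+1); matched 2.
Augmenting path W5→J1 (+1); matched 3.
Augmenting path W6→J4 (+1); matched 4.
Augmenting path W2→J2→W1→J6 (+1); matched 5.
No augmenting path remains; maximum matching = 5.
König certificate: {W1, W4, W5, W6, J2} is a vertex cover of size 5 (every listed pair touches it), so no matching can be larger.

5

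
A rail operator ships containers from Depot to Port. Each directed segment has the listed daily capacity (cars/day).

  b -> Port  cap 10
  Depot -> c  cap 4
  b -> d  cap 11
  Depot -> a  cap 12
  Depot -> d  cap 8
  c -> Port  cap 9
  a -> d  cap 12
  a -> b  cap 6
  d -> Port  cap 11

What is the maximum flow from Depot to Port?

Augment Depot→c→Port: bottleneck 4, flow now 4.
Augment Depot→d→Port: bottleneck 8, flow now 12.
Augment Depot→a→b→Port: bottleneck 6, flow now 18.
Augment Depot→a→d→Port: bottleneck 3, flow now 21.
No augmenting path remains; maximum flow = 21.
In the residual graph, reachable from Depot: {Depot, a, d}.
Min-cut edges: Depot→c (4), a→b (6), d→Port (11); capacity 4 + 6 + 11 = 21.
This cut is saturated, so no flow can exceed 21.

21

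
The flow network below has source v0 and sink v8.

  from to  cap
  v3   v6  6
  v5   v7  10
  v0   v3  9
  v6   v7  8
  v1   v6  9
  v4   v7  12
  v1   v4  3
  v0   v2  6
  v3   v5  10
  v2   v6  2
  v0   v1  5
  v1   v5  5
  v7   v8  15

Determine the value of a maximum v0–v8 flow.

15

Augment v0→v1→v4→v7→v8: bottleneck 3, flow now 3.
Augment v0→v1→v5→v7→v8: bottleneck 2, flow now 5.
Augment v0→v2→v6→v7→v8: bottleneck 2, flow now 7.
Augment v0→v3→v5→v7→v8: bottleneck 8, flow now 15.
No augmenting path remains; maximum flow = 15.
In the residual graph, reachable from v0: {v0, v1, v2, v3, v4, v5, v6, v7}.
Min-cut edges: v7→v8 (15); capacity 15 = 15.
This cut is saturated, so no flow can exceed 15.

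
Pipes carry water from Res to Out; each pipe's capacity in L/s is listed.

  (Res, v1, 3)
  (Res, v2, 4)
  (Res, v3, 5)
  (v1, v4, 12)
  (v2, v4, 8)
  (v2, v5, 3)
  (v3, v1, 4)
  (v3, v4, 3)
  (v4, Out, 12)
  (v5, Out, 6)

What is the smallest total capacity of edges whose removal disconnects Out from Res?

12

Augment Res→v1→v4→Out: bottleneck 3, flow now 3.
Augment Res→v2→v4→Out: bottleneck 4, flow now 7.
Augment Res→v3→v4→Out: bottleneck 3, flow now 10.
Augment Res→v3→v1→v4→Out: bottleneck 2, flow now 12.
No augmenting path remains; maximum flow = 12.
By max-flow min-cut, the minimum cut capacity equals the max flow.
In the residual graph, reachable from Res: {Res}.
Min-cut edges: Res→v1 (3), Res→v2 (4), Res→v3 (5); capacity 3 + 4 + 5 = 12.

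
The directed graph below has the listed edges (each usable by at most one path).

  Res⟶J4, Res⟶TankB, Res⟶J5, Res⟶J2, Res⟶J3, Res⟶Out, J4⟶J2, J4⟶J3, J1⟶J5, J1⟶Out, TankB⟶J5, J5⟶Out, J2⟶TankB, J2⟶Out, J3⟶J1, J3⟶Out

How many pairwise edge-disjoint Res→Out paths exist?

Assign every edge capacity 1; by Menger, the answer equals the max flow.
Path Res→Out (+1); total 1.
Path Res→J5→Out (+1); total 2.
Path Res→J2→Out (+1); total 3.
Path Res→J3→Out (+1); total 4.
Path Res→J4→J3→J1→Out (+1); total 5.
No residual Res→Out path; max flow = 5.
Certifying cut of size 5: {J5→Out, Res→J2, Res→J3, Res→J4, Res→Out}.

5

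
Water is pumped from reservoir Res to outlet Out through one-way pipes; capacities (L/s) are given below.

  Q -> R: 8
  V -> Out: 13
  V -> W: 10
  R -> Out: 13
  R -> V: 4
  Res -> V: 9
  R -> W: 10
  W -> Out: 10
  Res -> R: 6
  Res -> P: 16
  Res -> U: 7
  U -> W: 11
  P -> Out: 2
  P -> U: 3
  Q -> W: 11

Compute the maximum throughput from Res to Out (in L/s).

Augment Res→P→Out: bottleneck 2, flow now 2.
Augment Res→R→Out: bottleneck 6, flow now 8.
Augment Res→V→Out: bottleneck 9, flow now 17.
Augment Res→U→W→Out: bottleneck 7, flow now 24.
Augment Res→P→U→W→Out: bottleneck 3, flow now 27.
No augmenting path remains; maximum flow = 27.
In the residual graph, reachable from Res: {Res, P}.
Min-cut edges: Res→R (6), Res→U (7), Res→V (9), P→U (3), P→Out (2); capacity 6 + 7 + 9 + 3 + 2 = 27.
This cut is saturated, so no flow can exceed 27.

27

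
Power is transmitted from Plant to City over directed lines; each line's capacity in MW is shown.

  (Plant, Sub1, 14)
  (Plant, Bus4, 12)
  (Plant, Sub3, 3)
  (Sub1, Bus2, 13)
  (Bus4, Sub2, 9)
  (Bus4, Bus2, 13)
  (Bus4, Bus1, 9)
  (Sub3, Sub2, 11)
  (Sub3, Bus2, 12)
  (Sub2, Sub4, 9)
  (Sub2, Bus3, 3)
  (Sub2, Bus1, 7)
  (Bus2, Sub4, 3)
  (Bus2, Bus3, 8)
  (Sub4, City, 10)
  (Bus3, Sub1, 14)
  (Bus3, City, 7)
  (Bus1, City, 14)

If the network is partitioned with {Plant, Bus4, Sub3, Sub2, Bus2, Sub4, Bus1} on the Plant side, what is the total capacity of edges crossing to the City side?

49

Edges leaving {Plant, Bus4, Sub3, Sub2, Bus2, Sub4, Bus1}: Plant→Sub1 (14), Sub2→Bus3 (3), Bus2→Bus3 (8), Sub4→City (10), Bus1→City (14).
Cut capacity = 14 + 3 + 8 + 10 + 14 = 49.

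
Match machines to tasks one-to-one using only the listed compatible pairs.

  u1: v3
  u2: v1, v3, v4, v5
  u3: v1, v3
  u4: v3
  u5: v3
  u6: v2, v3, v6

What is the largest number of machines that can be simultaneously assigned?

4

Unit-capacity flow: source→left, listed edges, right→sink; max matching = max flow.
Augmenting path u1→v3 (+1); matched 1.
Augmenting path u2→v1 (+1); matched 2.
Augmenting path u6→v2 (+1); matched 3.
Augmenting path u3→v1→u2→v4 (+1); matched 4.
No augmenting path remains; maximum matching = 4.
König certificate: {u2, u3, u6, v3} is a vertex cover of size 4 (every listed pair touches it), so no matching can be larger.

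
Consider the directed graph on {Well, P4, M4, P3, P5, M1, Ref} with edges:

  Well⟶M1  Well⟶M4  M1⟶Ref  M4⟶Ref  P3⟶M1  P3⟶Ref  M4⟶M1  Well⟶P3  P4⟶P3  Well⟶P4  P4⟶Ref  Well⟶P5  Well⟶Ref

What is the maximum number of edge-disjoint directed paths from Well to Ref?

5

Assign every edge capacity 1; by Menger, the answer equals the max flow.
Path Well→Ref (+1); total 1.
Path Well→P4→Ref (+1); total 2.
Path Well→M4→Ref (+1); total 3.
Path Well→P3→Ref (+1); total 4.
Path Well→M1→Ref (+1); total 5.
No residual Well→Ref path; max flow = 5.
Certifying cut of size 5: {Well→M1, Well→M4, Well→P3, Well→P4, Well→Ref}.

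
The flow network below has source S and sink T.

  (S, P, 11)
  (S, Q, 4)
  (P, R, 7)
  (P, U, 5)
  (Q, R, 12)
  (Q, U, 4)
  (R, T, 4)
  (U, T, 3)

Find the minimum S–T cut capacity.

7

Augment S→P→R→T: bottleneck 4, flow now 4.
Augment S→P→U→T: bottleneck 3, flow now 7.
No augmenting path remains; maximum flow = 7.
By max-flow min-cut, the minimum cut capacity equals the max flow.
In the residual graph, reachable from S: {S, P, Q, R, U}.
Min-cut edges: R→T (4), U→T (3); capacity 4 + 3 = 7.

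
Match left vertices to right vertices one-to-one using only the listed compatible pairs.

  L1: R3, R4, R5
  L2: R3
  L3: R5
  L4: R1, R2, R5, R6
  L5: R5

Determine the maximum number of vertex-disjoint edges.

4

Unit-capacity flow: source→left, listed edges, right→sink; max matching = max flow.
Augmenting path L1→R3 (+1); matched 1.
Augmenting path L3→R5 (+1); matched 2.
Augmenting path L4→R1 (+1); matched 3.
Augmenting path L2→R3→L1→R4 (+1); matched 4.
No augmenting path remains; maximum matching = 4.
König certificate: {L1, L2, L4, R5} is a vertex cover of size 4 (every listed pair touches it), so no matching can be larger.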